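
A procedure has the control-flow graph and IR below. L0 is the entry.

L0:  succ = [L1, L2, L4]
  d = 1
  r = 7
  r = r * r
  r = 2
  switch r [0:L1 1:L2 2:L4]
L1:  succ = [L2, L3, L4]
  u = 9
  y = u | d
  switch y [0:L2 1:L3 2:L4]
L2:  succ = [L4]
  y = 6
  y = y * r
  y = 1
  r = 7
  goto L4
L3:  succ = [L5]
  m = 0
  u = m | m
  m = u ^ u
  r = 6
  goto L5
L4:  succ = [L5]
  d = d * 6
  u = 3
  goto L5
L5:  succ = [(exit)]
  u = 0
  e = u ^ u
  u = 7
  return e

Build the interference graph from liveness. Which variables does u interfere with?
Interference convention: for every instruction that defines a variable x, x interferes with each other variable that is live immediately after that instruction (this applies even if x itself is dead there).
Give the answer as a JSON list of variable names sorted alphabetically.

Per-block:
  L0: {d,r} / ∅
  L1: {u,y} / {d}
  L2: {r,y} / {r}
  L3: {m,r,u} / ∅
  L4: {d,u} / {d}
  L5: {e,u} / ∅

Liveness:
  L0: in=∅ out={d,r}
  L1: in={d,r} out={d,r}
  L2: in={d,r} out={d}
  L3: in=∅ out=∅
  L4: in={d} out=∅
  L5: in=∅ out=∅

Interfere edges:
  d↔{r,u,y}
  e↔{u}
  m↔∅
  r↔{d,u,y}
  u↔{d,e,r}
  y↔{d,r}

N(u) = ["d", "e", "r"]

Answer: ["d", "e", "r"]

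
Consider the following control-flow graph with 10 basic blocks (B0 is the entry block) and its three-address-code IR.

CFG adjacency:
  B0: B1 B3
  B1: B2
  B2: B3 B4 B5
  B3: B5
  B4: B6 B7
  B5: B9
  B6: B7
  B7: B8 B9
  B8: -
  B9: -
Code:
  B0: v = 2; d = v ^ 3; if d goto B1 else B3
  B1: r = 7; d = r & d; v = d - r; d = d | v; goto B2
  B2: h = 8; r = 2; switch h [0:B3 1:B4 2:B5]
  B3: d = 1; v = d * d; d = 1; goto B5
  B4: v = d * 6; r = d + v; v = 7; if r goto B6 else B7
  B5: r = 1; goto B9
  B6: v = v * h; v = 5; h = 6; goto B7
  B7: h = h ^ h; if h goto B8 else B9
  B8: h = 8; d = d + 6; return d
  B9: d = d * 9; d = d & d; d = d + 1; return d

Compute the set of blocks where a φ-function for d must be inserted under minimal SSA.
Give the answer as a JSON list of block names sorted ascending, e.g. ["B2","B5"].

idom tree: B1←B0 B2←B1 B3←B0 B4←B2 B5←B0 B6←B4 B7←B4 B8←B7 B9←B0
Dom at joins:
  B3: preds {B0,B2}: {B0} ∩ {B0,B1,B2} = {B0}; idom=B0
  B5: preds {B2,B3}: {B0,B1,B2} ∩ {B0,B3} = {B0}; idom=B0
  B7: preds {B4,B6}: {B0,B1,B2,B4} ∩ {B0,B1,B2,B4,B6} = {B0,B1,B2,B4}; idom=B4
  B9: preds {B5,B7}: {B0,B5} ∩ {B0,B1,B2,B4,B7} = {B0}; idom=B0

Frontier:
  B3←B0: walk · to B0
  B3←B2: walk B2→B1 to B0
  B5←B2: walk B2→B1 to B0
  B5←B3: walk B3 to B0
  B7←B4: walk · to B4
  B7←B6: walk B6 to B4
  B9←B5: walk B5 to B0
  B9←B7: walk B7→B4→B2→B1 to B0
  B0: DF=∅
  B1: DF={B3,B5,B9}
  B2: DF={B3,B5,B9}
  B3: DF={B5}
  B4: DF={B9}
  B5: DF={B9}
  B6: DF={B7}
  B7: DF={B9}
  B8: DF=∅
  B9: DF=∅

φ for d: defs {B0,B1,B3,B8,B9}
  DF⁺ = {B3,B5,B9}

Answer: ["B3", "B5", "B9"]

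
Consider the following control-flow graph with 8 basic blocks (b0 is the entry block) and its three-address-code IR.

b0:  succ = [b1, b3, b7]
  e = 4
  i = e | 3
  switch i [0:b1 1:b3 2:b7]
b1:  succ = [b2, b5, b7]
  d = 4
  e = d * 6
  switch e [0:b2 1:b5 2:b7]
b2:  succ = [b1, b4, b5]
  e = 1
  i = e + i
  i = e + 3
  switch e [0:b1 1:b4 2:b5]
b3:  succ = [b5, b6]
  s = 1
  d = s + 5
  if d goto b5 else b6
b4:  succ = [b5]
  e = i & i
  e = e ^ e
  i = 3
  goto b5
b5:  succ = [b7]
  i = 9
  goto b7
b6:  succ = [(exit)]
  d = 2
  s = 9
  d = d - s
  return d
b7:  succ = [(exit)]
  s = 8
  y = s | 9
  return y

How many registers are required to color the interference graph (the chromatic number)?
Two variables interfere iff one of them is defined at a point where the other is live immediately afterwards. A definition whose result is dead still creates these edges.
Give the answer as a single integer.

Answer: 2

Derivation:
def/use:
  b0: {e,i} / ∅
  b1: {d,e} / ∅
  b2: {e,i} / {i}
  b3: {d,s} / ∅
  b4: {e,i} / {i}
  b5: {i} / ∅
  b6: {d,s} / ∅
  b7: {s,y} / ∅

Live sets:
  b0: in=∅ out={i}
  b1: in={i} out={i}
  b2: in={i} out={i}
  b3: in=∅ out=∅
  b4: in={i} out=∅
  b5: in=∅ out=∅
  b6: in=∅ out=∅
  b7: in=∅ out=∅

Conflict graph:
  d: {i,s}
  e: {i}
  i: {d,e}
  s: {d}
  y: ∅

Registers:
  clique {d,i} ⇒ need ≥ 2
  2-colouring: c0={d,e,y}  c1={i,s}
  χ = 2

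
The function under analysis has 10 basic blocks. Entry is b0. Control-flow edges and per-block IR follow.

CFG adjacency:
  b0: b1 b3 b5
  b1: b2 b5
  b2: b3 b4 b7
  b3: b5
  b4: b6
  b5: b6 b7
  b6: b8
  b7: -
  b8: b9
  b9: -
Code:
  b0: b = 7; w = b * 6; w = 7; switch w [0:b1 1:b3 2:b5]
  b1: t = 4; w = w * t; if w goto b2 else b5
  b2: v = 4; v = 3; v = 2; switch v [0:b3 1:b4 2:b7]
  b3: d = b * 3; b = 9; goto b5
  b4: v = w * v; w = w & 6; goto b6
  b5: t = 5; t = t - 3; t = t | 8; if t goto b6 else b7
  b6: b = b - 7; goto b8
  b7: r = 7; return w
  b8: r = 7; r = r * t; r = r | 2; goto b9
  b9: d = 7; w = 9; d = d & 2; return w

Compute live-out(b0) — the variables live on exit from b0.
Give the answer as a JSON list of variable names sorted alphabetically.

Answer: ["b", "w"]

Working:
Block summaries:
  b0: {b,w} / ∅
  b1: {t,w} / {w}
  b2: {v} / ∅
  b3: {b,d} / {b}
  b4: {v,w} / {v,w}
  b5: {t} / ∅
  b6: {b} / {b}
  b7: {r} / {w}
  b8: {r} / {t}
  b9: {d,w} / ∅

Liveness:
  b0 li=∅ lo={b,w}
  b1 li={b,w} lo={b,t,w}
  b2 li={b,t,w} lo={b,t,v,w}
  b3 li={b,w} lo={b,w}
  b4 li={b,t,v,w} lo={b,t}
  b5 li={b,w} lo={b,t,w}
  b6 li={b,t} lo={t}
  b7 li={w} lo=∅
  b8 li={t} lo=∅
  b9 li=∅ lo=∅

live-out(b0) = ["b", "w"]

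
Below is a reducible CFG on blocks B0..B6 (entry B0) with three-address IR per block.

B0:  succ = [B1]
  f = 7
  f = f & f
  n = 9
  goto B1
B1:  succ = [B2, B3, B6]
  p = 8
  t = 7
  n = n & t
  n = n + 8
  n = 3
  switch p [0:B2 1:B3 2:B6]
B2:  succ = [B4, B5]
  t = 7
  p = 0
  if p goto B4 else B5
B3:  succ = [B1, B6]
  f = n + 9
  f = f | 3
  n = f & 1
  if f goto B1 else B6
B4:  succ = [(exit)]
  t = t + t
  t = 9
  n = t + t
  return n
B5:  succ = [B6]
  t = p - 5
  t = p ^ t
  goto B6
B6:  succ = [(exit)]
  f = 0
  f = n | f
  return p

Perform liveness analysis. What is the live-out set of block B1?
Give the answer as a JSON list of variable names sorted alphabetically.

Per-block:
  B0: def={f,n} ue=∅
  B1: def={n,p,t} ue={n}
  B2: def={p,t} ue=∅
  B3: def={f,n} ue={n}
  B4: def={n,t} ue={t}
  B5: def={t} ue={p}
  B6: def={f} ue={n,p}

Backward fixpoint:
  live B0: ∅→{n}
  live B1: {n}→{n,p}
  live B2: {n}→{n,p,t}
  live B3: {n,p}→{n,p}
  live B4: {t}→∅
  live B5: {n,p}→{n,p}
  live B6: {n,p}→∅

live-out(B1) = ["n", "p"]

Answer: ["n", "p"]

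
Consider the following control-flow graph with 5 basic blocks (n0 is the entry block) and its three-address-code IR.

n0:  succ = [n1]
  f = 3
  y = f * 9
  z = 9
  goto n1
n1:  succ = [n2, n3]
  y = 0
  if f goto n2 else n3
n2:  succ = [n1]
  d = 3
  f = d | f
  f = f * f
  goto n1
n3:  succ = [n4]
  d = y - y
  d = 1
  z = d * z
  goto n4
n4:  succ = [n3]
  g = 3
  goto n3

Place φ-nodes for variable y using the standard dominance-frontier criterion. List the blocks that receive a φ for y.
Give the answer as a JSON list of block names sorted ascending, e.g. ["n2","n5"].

Answer: ["n1"]

Derivation:
idom tree: n1←n0 n2←n1 n3←n1 n4←n3
Join-block Dom:
  n1: preds {n0,n2}: {n0} ∩ {n0,n1,n2} = {n0}; idom=n0
  n3: preds {n1,n4}: {n0,n1} ∩ {n0,n1,n3,n4} = {n0,n1}; idom=n1

DF derivation:
  n1←n0: walk · to n0
  n1←n2: walk n2→n1 to n0
  n3←n1: walk · to n1
  n3←n4: walk n4→n3 to n1
  n0: DF=∅
  n1: DF={n1}
  n2: DF={n1}
  n3: DF={n3}
  n4: DF={n3}

φ for y: defs {n0,n1}
  DF⁺ = {n1}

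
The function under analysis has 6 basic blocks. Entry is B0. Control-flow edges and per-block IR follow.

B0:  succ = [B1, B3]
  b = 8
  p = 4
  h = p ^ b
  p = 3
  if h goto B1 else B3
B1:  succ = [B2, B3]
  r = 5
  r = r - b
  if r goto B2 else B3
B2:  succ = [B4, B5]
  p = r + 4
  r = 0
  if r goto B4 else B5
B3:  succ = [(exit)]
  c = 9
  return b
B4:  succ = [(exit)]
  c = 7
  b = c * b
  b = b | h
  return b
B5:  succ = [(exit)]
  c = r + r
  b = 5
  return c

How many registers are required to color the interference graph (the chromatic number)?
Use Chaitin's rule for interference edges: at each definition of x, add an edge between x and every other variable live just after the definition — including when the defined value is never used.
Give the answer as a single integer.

Block summaries:
  B0 def {b,h,p} use ∅
  B1 def {r} use {b}
  B2 def {p,r} use {r}
  B3 def {c} use {b}
  B4 def {b,c} use {b,h}
  B5 def {b,c} use {r}

Live sets:
  B0: in=∅ out={b,h}
  B1: in={b,h} out={b,h,r}
  B2: in={b,h,r} out={b,h,r}
  B3: in={b} out=∅
  B4: in={b,h} out=∅
  B5: in={r} out=∅

Conflict graph:
  b↔{c,h,p,r}
  c↔{b,h}
  h↔{b,c,p,r}
  p↔{b,h}
  r↔{b,h}

Chromatic number:
  lower bound: {b,c,h} mutually conflict ⇒ χ ≥ 3
  3-colouring: c0={b}  c1={h}  c2={c,p,r}
  χ = 3

Answer: 3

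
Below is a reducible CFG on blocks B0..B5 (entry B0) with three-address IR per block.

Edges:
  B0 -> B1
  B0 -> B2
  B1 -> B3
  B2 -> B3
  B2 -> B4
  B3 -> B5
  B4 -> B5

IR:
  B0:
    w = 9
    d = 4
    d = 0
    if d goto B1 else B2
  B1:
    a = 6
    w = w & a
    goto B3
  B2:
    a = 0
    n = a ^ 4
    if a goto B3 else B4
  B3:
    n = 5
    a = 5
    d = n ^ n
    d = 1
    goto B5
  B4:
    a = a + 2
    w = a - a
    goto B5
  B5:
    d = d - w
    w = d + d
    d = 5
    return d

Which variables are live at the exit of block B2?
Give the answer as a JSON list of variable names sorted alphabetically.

Answer: ["a", "d", "w"]

Analysis:
def/use:
  B0 def {d,w} use ∅
  B1 def {a,w} use {w}
  B2 def {a,n} use ∅
  B3 def {a,d,n} use ∅
  B4 def {a,w} use {a}
  B5 def {d,w} use {d,w}

Backward fixpoint:
  B0: in=∅ out={d,w}
  B1: in={w} out={w}
  B2: in={d,w} out={a,d,w}
  B3: in={w} out={d,w}
  B4: in={a,d} out={d,w}
  B5: in={d,w} out=∅

live-out(B2) = ["a", "d", "w"]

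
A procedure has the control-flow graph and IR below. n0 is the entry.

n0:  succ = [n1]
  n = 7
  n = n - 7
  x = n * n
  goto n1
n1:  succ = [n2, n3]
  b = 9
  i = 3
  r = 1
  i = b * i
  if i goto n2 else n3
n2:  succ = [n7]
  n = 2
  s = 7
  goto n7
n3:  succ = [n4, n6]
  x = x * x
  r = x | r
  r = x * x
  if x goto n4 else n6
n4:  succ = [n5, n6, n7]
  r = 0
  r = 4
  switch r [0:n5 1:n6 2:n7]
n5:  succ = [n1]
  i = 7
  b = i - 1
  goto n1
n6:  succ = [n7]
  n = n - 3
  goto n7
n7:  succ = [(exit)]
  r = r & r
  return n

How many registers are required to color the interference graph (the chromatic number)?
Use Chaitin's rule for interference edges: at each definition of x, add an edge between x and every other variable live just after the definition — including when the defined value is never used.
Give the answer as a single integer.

Block summaries:
  n0: def={n,x} ue=∅
  n1: def={b,i,r} ue=∅
  n2: def={n,s} ue=∅
  n3: def={r,x} ue={r,x}
  n4: def={r} ue=∅
  n5: def={b,i} ue=∅
  n6: def={n} ue={n}
  n7: def={r} ue={n,r}

Live sets:
  n0 li=∅ lo={n,x}
  n1 li={n,x} lo={n,r,x}
  n2 li={r} lo={n,r}
  n3 li={n,r,x} lo={n,r,x}
  n4 li={n,x} lo={n,r,x}
  n5 li={n,x} lo={n,x}
  n6 li={n,r} lo={n,r}
  n7 li={n,r} lo=∅

Interference:
  b: {i,n,r,x}
  i: {b,n,r,x}
  n: {b,i,r,s,x}
  r: {b,i,n,s,x}
  s: {n,r}
  x: {b,i,n,r}

Registers:
  {b,i,n,r,x} pairwise interfere (5-clique) ⇒ χ ≥ 5
  assign b→c2 i→c3 n→c0 r→c1 s→c2 x→c4 — no edge inside a register ⇒ χ ≤ 5
  χ = 5

Answer: 5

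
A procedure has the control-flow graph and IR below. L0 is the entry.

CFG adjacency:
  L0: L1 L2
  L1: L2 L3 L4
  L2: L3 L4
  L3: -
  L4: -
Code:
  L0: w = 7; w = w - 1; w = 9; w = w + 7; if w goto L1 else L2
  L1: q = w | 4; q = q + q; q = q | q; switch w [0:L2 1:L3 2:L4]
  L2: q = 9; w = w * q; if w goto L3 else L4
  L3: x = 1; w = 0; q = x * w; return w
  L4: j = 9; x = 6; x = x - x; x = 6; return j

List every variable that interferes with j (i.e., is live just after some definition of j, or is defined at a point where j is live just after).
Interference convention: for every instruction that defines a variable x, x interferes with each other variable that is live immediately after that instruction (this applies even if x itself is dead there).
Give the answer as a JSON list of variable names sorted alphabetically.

Answer: ["x"]

Analysis:
Block summaries:
  L0: def={w} ue=∅
  L1: def={q} ue={w}
  L2: def={q,w} ue={w}
  L3: def={q,w,x} ue=∅
  L4: def={j,x} ue=∅

Backward fixpoint:
  L0 li=∅ lo={w}
  L1 li={w} lo={w}
  L2 li={w} lo=∅
  L3 li=∅ lo=∅
  L4 li=∅ lo=∅

Conflict graph:
  j: {x}
  q: {w}
  w: {q,x}
  x: {j,w}

N(j) = ["x"]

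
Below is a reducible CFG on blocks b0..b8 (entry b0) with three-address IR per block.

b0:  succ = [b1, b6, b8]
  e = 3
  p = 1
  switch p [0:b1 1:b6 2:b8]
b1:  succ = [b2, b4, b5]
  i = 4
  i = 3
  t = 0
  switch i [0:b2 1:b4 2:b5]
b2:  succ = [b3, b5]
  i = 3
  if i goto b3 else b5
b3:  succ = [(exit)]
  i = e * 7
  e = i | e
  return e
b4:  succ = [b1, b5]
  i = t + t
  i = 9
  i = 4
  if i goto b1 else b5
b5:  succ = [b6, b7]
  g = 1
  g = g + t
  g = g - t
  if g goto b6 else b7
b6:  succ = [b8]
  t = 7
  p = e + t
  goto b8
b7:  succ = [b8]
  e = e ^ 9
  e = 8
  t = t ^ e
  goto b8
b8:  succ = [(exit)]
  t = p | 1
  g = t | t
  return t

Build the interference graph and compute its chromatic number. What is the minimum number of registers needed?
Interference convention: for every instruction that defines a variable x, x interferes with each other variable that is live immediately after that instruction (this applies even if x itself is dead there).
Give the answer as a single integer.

def/use:
  b0: {e,p} / ∅
  b1: {i,t} / ∅
  b2: {i} / ∅
  b3: {e,i} / {e}
  b4: {i} / {t}
  b5: {g} / {t}
  b6: {p,t} / {e}
  b7: {e,t} / {e,t}
  b8: {g,t} / {p}

Live sets:
  live b0: ∅→{e,p}
  live b1: {e,p}→{e,p,t}
  live b2: {e,p,t}→{e,p,t}
  live b3: {e}→∅
  live b4: {e,p,t}→{e,p,t}
  live b5: {e,p,t}→{e,p,t}
  live b6: {e}→{p}
  live b7: {e,p,t}→{p}
  live b8: {p}→∅

Interference:
  e: {g,i,p,t}
  g: {e,p,t}
  i: {e,p,t}
  p: {e,g,i,t}
  t: {e,g,i,p}

Registers:
  lower bound: {e,g,p,t} mutually conflict ⇒ χ ≥ 4
  4-colouring: R0={e}  R1={p}  R2={t}  R3={g,i}
  χ = 4

Answer: 4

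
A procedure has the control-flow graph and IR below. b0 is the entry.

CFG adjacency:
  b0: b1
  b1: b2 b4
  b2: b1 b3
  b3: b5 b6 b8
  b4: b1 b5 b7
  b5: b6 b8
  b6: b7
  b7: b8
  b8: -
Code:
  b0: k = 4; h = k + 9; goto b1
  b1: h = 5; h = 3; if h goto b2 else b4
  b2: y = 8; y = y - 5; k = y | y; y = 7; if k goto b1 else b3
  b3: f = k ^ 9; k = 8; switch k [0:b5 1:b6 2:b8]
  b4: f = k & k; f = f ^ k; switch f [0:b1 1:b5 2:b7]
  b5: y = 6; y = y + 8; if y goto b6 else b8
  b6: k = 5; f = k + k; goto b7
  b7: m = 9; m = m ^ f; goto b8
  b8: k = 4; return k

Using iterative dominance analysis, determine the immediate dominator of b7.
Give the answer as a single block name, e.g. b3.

Answer: b1

Working:
idom tree: b1←b0 b2←b1 b3←b2 b4←b1 b5←b1 b6←b1 b7←b1 b8←b1
Join-block Dom:
  b1: preds {b0,b2,b4}: {b0} ∩ {b0,b1,b2} ∩ {b0,b1,b4} = {b0}; idom=b0
  b5: preds {b3,b4}: {b0,b1,b2,b3} ∩ {b0,b1,b4} = {b0,b1}; idom=b1
  b6: preds {b3,b5}: {b0,b1,b2,b3} ∩ {b0,b1,b5} = {b0,b1}; idom=b1
  b7: preds {b4,b6}: {b0,b1,b4} ∩ {b0,b1,b6} = {b0,b1}; idom=b1
  b8: preds {b3,b5,b7}: {b0,b1,b2,b3} ∩ {b0,b1,b5} ∩ {b0,b1,b7} = {b0,b1}; idom=b1

idom(b7) = b1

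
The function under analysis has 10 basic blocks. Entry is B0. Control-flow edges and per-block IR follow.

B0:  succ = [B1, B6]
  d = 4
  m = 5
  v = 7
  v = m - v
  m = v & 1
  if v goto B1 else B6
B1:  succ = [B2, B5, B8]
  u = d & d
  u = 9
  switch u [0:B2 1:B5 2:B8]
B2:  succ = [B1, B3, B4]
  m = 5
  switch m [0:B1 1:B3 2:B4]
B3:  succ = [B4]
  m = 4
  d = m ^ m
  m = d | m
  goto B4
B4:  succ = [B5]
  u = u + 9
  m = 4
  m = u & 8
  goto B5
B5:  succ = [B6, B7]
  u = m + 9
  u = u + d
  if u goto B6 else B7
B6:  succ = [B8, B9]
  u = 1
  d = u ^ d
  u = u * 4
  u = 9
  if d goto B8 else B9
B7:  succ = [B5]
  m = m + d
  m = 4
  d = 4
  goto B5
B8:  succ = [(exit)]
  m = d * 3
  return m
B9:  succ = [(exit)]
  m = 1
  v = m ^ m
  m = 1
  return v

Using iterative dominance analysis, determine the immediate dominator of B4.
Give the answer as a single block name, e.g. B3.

idom tree: B1←B0 B2←B1 B3←B2 B4←B2 B5←B1 B6←B0 B7←B5 B8←B0 B9←B6
Dom at joins:
  B1: preds {B0,B2}: {B0} ∩ {B0,B1,B2} = {B0}; idom=B0
  B4: preds {B2,B3}: {B0,B1,B2} ∩ {B0,B1,B2,B3} = {B0,B1,B2}; idom=B2
  B5: preds {B1,B4,B7}: {B0,B1} ∩ {B0,B1,B2,B4} ∩ {B0,B1,B5,B7} = {B0,B1}; idom=B1
  B6: preds {B0,B5}: {B0} ∩ {B0,B1,B5} = {B0}; idom=B0
  B8: preds {B1,B6}: {B0,B1} ∩ {B0,B6} = {B0}; idom=B0

idom(B4) = B2

Answer: B2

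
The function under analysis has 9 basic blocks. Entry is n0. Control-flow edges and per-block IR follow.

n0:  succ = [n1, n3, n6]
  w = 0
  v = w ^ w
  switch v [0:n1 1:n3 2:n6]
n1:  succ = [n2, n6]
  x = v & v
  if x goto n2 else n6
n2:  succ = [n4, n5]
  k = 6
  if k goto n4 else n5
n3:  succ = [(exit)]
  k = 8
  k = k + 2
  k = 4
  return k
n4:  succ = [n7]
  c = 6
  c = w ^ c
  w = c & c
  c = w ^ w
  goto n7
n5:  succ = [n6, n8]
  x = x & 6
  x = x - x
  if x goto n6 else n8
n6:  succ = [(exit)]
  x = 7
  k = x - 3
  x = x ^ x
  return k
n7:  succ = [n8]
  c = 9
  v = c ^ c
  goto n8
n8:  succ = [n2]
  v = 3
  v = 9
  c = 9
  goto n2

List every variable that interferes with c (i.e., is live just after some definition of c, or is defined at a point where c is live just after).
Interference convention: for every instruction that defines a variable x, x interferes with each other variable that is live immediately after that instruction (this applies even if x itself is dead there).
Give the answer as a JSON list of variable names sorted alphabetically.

Per-block:
  n0 def {v,w} use ∅
  n1 def {x} use {v}
  n2 def {k} use ∅
  n3 def {k} use ∅
  n4 def {c,w} use {w}
  n5 def {x} use {x}
  n6 def {k,x} use ∅
  n7 def {c,v} use ∅
  n8 def {c,v} use ∅

Live sets:
  n0 li=∅ lo={v,w}
  n1 li={v,w} lo={w,x}
  n2 li={w,x} lo={w,x}
  n3 li=∅ lo=∅
  n4 li={w,x} lo={w,x}
  n5 li={w,x} lo={w,x}
  n6 li=∅ lo=∅
  n7 li={w,x} lo={w,x}
  n8 li={w,x} lo={w,x}

Conflict graph:
  c — {w,x}
  k — {w,x}
  v — {w,x}
  w — {c,k,v,x}
  x — {c,k,v,w}

N(c) = ["w", "x"]

Answer: ["w", "x"]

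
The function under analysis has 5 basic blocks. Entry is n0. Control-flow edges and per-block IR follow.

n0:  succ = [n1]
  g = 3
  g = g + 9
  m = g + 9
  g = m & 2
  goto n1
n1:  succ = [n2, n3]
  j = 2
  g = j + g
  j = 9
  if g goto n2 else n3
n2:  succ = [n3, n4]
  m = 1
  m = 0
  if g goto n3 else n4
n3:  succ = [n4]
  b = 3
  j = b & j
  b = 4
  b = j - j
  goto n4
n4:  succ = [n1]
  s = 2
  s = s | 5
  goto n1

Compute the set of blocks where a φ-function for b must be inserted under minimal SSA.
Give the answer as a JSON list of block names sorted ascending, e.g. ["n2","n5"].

Answer: ["n1", "n4"]

Derivation:
idom tree: n1←n0 n2←n1 n3←n1 n4←n1
Dom∩ at merges:
  n1: preds {n0,n4}: {n0} ∩ {n0,n1,n4} = {n0}; idom=n0
  n3: preds {n1,n2}: {n0,n1} ∩ {n0,n1,n2} = {n0,n1}; idom=n1
  n4: preds {n2,n3}: {n0,n1,n2} ∩ {n0,n1,n3} = {n0,n1}; idom=n1

DF walk-up:
  join n1 pred n0: · stop@n0
  join n1 pred n4: n4→n1 stop@n0
  join n3 pred n1: · stop@n1
  join n3 pred n2: n2 stop@n1
  join n4 pred n2: n2 stop@n1
  join n4 pred n3: n3 stop@n1
  DF(n0)=∅
  DF(n1)={n1}
  DF(n2)={n3,n4}
  DF(n3)={n4}
  DF(n4)={n1}

φ for b: defs {n3}
  DF⁺ = {n1,n4}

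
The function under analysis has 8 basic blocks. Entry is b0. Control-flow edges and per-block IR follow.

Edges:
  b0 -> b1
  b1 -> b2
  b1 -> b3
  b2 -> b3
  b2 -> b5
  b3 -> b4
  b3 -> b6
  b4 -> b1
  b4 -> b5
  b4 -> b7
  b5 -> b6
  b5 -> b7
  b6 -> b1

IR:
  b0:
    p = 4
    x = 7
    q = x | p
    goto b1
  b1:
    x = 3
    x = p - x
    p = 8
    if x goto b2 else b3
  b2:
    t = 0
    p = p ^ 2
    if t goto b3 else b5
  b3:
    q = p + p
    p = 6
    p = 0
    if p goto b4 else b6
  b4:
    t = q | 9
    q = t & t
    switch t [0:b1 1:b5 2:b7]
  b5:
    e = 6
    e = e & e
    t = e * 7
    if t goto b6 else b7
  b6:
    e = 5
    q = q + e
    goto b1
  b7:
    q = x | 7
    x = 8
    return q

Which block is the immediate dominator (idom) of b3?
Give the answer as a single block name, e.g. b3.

Answer: b1

Derivation:
idom tree: b1←b0 b2←b1 b3←b1 b4←b3 b5←b1 b6←b1 b7←b1
Dom∩ at merges:
  b1: preds {b0,b4,b6}: {b0} ∩ {b0,b1,b3,b4} ∩ {b0,b1,b6} = {b0}; idom=b0
  b3: preds {b1,b2}: {b0,b1} ∩ {b0,b1,b2} = {b0,b1}; idom=b1
  b5: preds {b2,b4}: {b0,b1,b2} ∩ {b0,b1,b3,b4} = {b0,b1}; idom=b1
  b6: preds {b3,b5}: {b0,b1,b3} ∩ {b0,b1,b5} = {b0,b1}; idom=b1
  b7: preds {b4,b5}: {b0,b1,b3,b4} ∩ {b0,b1,b5} = {b0,b1}; idom=b1

idom(b3) = b1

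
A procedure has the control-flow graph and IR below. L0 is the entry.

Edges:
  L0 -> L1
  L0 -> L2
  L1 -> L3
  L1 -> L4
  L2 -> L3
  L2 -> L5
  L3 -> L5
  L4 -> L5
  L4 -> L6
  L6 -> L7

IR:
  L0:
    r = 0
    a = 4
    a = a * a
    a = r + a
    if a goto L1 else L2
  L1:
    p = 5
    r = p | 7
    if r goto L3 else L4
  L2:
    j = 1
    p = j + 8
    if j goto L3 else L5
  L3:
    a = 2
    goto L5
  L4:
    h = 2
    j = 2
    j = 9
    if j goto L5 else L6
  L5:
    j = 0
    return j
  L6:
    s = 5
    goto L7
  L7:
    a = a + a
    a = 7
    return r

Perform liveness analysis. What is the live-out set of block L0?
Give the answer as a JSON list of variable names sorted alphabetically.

Answer: ["a"]

Derivation:
def/use:
  L0: def={a,r} ue=∅
  L1: def={p,r} ue=∅
  L2: def={j,p} ue=∅
  L3: def={a} ue=∅
  L4: def={h,j} ue=∅
  L5: def={j} ue=∅
  L6: def={s} ue=∅
  L7: def={a} ue={a,r}

Live sets:
  L0: in=∅ out={a}
  L1: in={a} out={a,r}
  L2: in=∅ out=∅
  L3: in=∅ out=∅
  L4: in={a,r} out={a,r}
  L5: in=∅ out=∅
  L6: in={a,r} out={a,r}
  L7: in={a,r} out=∅

live-out(L0) = ["a"]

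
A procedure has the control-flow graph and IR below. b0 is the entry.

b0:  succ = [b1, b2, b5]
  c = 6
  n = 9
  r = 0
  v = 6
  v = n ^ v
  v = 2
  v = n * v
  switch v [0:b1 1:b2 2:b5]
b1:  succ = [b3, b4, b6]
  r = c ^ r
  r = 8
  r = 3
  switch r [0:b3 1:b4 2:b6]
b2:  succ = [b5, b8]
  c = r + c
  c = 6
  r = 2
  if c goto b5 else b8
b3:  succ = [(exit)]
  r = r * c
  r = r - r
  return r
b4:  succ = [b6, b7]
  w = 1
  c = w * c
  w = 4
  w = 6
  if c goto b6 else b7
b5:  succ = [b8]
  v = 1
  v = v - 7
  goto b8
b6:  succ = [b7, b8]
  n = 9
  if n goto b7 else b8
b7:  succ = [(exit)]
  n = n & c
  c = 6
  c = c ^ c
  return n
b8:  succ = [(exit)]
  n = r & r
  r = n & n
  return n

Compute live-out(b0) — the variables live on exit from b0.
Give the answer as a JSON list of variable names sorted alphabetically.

Answer: ["c", "n", "r"]

Analysis:
Block summaries:
  b0 def {c,n,r,v} use ∅
  b1 def {r} use {c,r}
  b2 def {c,r} use {c,r}
  b3 def {r} use {c,r}
  b4 def {c,w} use {c}
  b5 def {v} use ∅
  b6 def {n} use ∅
  b7 def {c,n} use {c,n}
  b8 def {n,r} use {r}

Liveness:
  b0: in=∅ out={c,n,r}
  b1: in={c,n,r} out={c,n,r}
  b2: in={c,r} out={r}
  b3: in={c,r} out=∅
  b4: in={c,n,r} out={c,n,r}
  b5: in={r} out={r}
  b6: in={c,r} out={c,n,r}
  b7: in={c,n} out=∅
  b8: in={r} out=∅

live-out(b0) = ["c", "n", "r"]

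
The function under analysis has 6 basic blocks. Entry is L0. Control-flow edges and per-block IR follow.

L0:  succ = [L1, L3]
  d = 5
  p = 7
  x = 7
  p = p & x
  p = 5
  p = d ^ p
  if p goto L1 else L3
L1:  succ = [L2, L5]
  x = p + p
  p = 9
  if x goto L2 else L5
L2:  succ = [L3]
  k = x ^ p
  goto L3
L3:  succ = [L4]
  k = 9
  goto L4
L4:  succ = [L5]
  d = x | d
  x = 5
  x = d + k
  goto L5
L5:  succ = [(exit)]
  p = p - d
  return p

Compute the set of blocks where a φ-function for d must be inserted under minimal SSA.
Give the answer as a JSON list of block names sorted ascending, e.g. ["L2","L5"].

idom tree: L1←L0 L2←L1 L3←L0 L4←L3 L5←L0
Dom at joins:
  L3: preds {L0,L2}: {L0} ∩ {L0,L1,L2} = {L0}; idom=L0
  L5: preds {L1,L4}: {L0,L1} ∩ {L0,L3,L4} = {L0}; idom=L0

DF derivation:
  join L3 pred L0: · stop@L0
  join L3 pred L2: L2→L1 stop@L0
  join L5 pred L1: L1 stop@L0
  join L5 pred L4: L4→L3 stop@L0
  L0: DF=∅
  L1: DF={L3,L5}
  L2: DF={L3}
  L3: DF={L5}
  L4: DF={L5}
  L5: DF=∅

φ for d: defs {L0,L4}
  DF⁺ = {L5}

Answer: ["L5"]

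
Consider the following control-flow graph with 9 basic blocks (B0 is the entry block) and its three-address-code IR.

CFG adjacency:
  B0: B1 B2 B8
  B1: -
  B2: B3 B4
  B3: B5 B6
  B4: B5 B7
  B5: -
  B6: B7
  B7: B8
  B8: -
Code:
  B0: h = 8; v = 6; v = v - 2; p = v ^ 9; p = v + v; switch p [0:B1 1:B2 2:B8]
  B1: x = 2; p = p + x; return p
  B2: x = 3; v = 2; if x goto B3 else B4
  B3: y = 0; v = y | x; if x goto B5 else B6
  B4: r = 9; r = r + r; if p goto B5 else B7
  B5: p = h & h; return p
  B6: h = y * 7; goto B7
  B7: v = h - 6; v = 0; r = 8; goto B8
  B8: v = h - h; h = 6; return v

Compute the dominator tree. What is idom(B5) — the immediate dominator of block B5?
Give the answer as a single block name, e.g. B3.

Answer: B2

Analysis:
idom tree: B1←B0 B2←B0 B3←B2 B4←B2 B5←B2 B6←B3 B7←B2 B8←B0
Dom∩ at merges:
  B5: preds {B3,B4}: {B0,B2,B3} ∩ {B0,B2,B4} = {B0,B2}; idom=B2
  B7: preds {B4,B6}: {B0,B2,B4} ∩ {B0,B2,B3,B6} = {B0,B2}; idom=B2
  B8: preds {B0,B7}: {B0} ∩ {B0,B2,B7} = {B0}; idom=B0

idom(B5) = B2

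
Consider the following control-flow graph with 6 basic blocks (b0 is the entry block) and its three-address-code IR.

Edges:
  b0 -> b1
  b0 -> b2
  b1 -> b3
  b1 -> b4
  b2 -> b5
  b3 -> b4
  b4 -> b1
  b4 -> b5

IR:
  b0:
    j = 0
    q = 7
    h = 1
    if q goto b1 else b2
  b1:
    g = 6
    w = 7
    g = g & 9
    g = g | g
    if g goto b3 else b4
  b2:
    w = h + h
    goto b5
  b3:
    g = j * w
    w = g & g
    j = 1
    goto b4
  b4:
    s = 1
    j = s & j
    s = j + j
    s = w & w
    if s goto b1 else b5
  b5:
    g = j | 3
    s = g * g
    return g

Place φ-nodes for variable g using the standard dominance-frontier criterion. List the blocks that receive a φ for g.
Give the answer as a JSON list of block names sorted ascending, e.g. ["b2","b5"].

idom tree: b1←b0 b2←b0 b3←b1 b4←b1 b5←b0
Dom∩ at merges:
  b1: preds {b0,b4}: {b0} ∩ {b0,b1,b4} = {b0}; idom=b0
  b4: preds {b1,b3}: {b0,b1} ∩ {b0,b1,b3} = {b0,b1}; idom=b1
  b5: preds {b2,b4}: {b0,b2} ∩ {b0,b1,b4} = {b0}; idom=b0

DF walk-up:
  b1←b0: walk · to b0
  b1←b4: walk b4→b1 to b0
  b4←b1: walk · to b1
  b4←b3: walk b3 to b1
  b5←b2: walk b2 to b0
  b5←b4: walk b4→b1 to b0
  DF(b0)=∅
  DF(b1)={b1,b5}
  DF(b2)={b5}
  DF(b3)={b4}
  DF(b4)={b1,b5}
  DF(b5)=∅

φ for g: defs {b1,b3,b5}
  DF⁺ = {b1,b4,b5}

Answer: ["b1", "b4", "b5"]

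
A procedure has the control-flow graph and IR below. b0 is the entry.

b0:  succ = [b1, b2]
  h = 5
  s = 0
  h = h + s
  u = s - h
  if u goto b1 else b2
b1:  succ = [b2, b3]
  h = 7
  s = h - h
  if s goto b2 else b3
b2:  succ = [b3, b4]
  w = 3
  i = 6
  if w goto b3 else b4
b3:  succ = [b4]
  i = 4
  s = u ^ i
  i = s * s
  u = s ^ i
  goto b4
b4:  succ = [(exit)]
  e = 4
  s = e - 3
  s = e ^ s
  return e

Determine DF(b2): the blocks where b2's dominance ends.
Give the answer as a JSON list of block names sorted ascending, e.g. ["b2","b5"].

Answer: ["b3", "b4"]

Working:
idom tree: b1←b0 b2←b0 b3←b0 b4←b0
Join-block Dom:
  b2: preds {b0,b1}: {b0} ∩ {b0,b1} = {b0}; idom=b0
  b3: preds {b1,b2}: {b0,b1} ∩ {b0,b2} = {b0}; idom=b0
  b4: preds {b2,b3}: {b0,b2} ∩ {b0,b3} = {b0}; idom=b0

DF derivation:
  join b2 pred b0: · stop@b0
  join b2 pred b1: b1 stop@b0
  join b3 pred b1: b1 stop@b0
  join b3 pred b2: b2 stop@b0
  join b4 pred b2: b2 stop@b0
  join b4 pred b3: b3 stop@b0
  DF(b0)=∅
  DF(b1)={b2,b3}
  DF(b2)={b3,b4}
  DF(b3)={b4}
  DF(b4)=∅

DF(b2) = ["b3", "b4"]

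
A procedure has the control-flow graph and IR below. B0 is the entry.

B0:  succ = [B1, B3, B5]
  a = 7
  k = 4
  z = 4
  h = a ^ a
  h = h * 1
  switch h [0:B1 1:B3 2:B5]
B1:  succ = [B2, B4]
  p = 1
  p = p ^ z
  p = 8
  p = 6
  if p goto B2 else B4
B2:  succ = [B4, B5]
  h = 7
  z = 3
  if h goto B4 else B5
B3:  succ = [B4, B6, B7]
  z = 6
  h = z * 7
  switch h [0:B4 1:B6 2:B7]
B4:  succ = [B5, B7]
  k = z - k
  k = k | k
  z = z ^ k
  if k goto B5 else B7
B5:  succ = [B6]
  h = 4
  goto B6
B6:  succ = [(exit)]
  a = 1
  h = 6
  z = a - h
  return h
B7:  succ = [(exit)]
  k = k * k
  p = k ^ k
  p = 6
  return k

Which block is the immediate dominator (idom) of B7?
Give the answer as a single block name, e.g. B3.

Answer: B0

Working:
idom tree: B1←B0 B2←B1 B3←B0 B4←B0 B5←B0 B6←B0 B7←B0
Dom∩ at merges:
  B4: preds {B1,B2,B3}: {B0,B1} ∩ {B0,B1,B2} ∩ {B0,B3} = {B0}; idom=B0
  B5: preds {B0,B2,B4}: {B0} ∩ {B0,B1,B2} ∩ {B0,B4} = {B0}; idom=B0
  B6: preds {B3,B5}: {B0,B3} ∩ {B0,B5} = {B0}; idom=B0
  B7: preds {B3,B4}: {B0,B3} ∩ {B0,B4} = {B0}; idom=B0

idom(B7) = B0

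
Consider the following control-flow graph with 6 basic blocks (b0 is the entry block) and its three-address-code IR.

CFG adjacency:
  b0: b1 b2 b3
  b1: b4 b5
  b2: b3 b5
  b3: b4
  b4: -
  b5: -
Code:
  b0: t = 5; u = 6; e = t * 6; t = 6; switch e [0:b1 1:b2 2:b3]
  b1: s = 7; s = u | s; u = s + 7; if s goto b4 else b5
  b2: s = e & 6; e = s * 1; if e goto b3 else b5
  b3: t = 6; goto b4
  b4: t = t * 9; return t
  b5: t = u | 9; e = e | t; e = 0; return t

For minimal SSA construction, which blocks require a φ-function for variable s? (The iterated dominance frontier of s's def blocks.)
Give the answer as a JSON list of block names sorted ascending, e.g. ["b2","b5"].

Answer: ["b3", "b4", "b5"]

Analysis:
idom tree: b1←b0 b2←b0 b3←b0 b4←b0 b5←b0
Dom at joins:
  b3: preds {b0,b2}: {b0} ∩ {b0,b2} = {b0}; idom=b0
  b4: preds {b1,b3}: {b0,b1} ∩ {b0,b3} = {b0}; idom=b0
  b5: preds {b1,b2}: {b0,b1} ∩ {b0,b2} = {b0}; idom=b0

DF derivation:
  b3←b0: walk · to b0
  b3←b2: walk b2 to b0
  b4←b1: walk b1 to b0
  b4←b3: walk b3 to b0
  b5←b1: walk b1 to b0
  b5←b2: walk b2 to b0
  b0 → ∅
  b1 → {b4,b5}
  b2 → {b3,b5}
  b3 → {b4}
  b4 → ∅
  b5 → ∅

φ for s: defs {b1,b2}
  DF⁺ = {b3,b4,b5}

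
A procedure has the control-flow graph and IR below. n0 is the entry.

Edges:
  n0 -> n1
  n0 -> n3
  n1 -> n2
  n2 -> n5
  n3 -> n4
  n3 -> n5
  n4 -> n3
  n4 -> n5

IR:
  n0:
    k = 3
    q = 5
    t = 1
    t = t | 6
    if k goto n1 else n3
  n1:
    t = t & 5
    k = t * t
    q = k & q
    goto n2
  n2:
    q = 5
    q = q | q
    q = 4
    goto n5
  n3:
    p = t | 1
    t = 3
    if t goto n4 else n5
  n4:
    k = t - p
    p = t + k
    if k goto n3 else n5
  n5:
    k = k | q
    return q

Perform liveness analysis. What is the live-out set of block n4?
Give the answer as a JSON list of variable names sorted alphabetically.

Block summaries:
  n0: def={k,q,t} ue=∅
  n1: def={k,q,t} ue={q,t}
  n2: def={q} ue=∅
  n3: def={p,t} ue={t}
  n4: def={k,p} ue={p,t}
  n5: def={k} ue={k,q}

Backward fixpoint:
  live n0: ∅→{k,q,t}
  live n1: {q,t}→{k}
  live n2: {k}→{k,q}
  live n3: {k,q,t}→{k,p,q,t}
  live n4: {p,q,t}→{k,q,t}
  live n5: {k,q}→∅

live-out(n4) = ["k", "q", "t"]

Answer: ["k", "q", "t"]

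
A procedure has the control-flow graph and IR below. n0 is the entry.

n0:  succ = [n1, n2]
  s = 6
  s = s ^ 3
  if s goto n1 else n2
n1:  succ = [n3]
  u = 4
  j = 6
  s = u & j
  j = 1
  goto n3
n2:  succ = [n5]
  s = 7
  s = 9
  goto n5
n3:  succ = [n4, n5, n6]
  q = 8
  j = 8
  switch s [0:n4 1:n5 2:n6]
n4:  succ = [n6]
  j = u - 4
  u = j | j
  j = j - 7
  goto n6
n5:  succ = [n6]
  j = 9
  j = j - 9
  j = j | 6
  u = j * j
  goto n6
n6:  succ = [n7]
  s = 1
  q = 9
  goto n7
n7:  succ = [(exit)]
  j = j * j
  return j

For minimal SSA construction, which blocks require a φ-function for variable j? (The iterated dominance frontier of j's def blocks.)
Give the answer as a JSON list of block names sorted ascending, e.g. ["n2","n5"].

idom tree: n1←n0 n2←n0 n3←n1 n4←n3 n5←n0 n6←n0 n7←n6
Join-block Dom:
  n5: preds {n2,n3}: {n0,n2} ∩ {n0,n1,n3} = {n0}; idom=n0
  n6: preds {n3,n4,n5}: {n0,n1,n3} ∩ {n0,n1,n3,n4} ∩ {n0,n5} = {n0}; idom=n0

DF derivation:
  join n5 pred n2: n2 stop@n0
  join n5 pred n3: n3→n1 stop@n0
  join n6 pred n3: n3→n1 stop@n0
  join n6 pred n4: n4→n3→n1 stop@n0
  join n6 pred n5: n5 stop@n0
  n0 → ∅
  n1 → {n5,n6}
  n2 → {n5}
  n3 → {n5,n6}
  n4 → {n6}
  n5 → {n6}
  n6 → ∅
  n7 → ∅

φ for j: defs {n1,n3,n4,n5,n7}
  DF⁺ = {n5,n6}

Answer: ["n5", "n6"]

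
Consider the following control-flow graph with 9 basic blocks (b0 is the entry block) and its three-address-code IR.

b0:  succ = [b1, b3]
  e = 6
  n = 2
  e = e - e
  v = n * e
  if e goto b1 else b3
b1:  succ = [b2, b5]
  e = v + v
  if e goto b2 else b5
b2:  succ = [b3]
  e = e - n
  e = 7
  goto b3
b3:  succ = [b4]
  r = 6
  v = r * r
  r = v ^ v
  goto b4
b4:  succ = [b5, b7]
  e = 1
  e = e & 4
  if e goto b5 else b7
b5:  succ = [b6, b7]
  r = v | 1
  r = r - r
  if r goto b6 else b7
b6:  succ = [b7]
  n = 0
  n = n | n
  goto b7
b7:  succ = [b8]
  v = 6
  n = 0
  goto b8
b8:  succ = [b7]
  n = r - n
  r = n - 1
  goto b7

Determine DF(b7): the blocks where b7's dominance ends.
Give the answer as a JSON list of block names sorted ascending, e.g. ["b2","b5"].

Answer: ["b7"]

Analysis:
idom tree: b1←b0 b2←b1 b3←b0 b4←b3 b5←b0 b6←b5 b7←b0 b8←b7
Dom at joins:
  b3: preds {b0,b2}: {b0} ∩ {b0,b1,b2} = {b0}; idom=b0
  b5: preds {b1,b4}: {b0,b1} ∩ {b0,b3,b4} = {b0}; idom=b0
  b7: preds {b4,b5,b6,b8}: {b0,b3,b4} ∩ {b0,b5} ∩ {b0,b5,b6} ∩ {b0,b7,b8} = {b0}; idom=b0

Frontier:
  b3←b0: walk · to b0
  b3←b2: walk b2→b1 to b0
  b5←b1: walk b1 to b0
  b5←b4: walk b4→b3 to b0
  b7←b4: walk b4→b3 to b0
  b7←b5: walk b5 to b0
  b7←b6: walk b6→b5 to b0
  b7←b8: walk b8→b7 to b0
  DF(b0)=∅
  DF(b1)={b3,b5}
  DF(b2)={b3}
  DF(b3)={b5,b7}
  DF(b4)={b5,b7}
  DF(b5)={b7}
  DF(b6)={b7}
  DF(b7)={b7}
  DF(b8)={b7}

DF(b7) = ["b7"]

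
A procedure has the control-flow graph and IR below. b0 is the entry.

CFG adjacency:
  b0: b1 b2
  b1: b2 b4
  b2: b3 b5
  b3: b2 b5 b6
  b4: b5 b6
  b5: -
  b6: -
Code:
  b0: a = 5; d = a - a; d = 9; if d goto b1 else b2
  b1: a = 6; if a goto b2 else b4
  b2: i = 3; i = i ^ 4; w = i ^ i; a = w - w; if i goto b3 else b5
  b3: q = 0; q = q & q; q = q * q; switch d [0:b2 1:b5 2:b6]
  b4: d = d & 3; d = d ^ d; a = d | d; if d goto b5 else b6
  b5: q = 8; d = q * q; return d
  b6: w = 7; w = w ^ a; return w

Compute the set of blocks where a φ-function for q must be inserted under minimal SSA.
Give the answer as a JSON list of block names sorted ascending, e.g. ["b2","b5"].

idom tree: b1←b0 b2←b0 b3←b2 b4←b1 b5←b0 b6←b0
Dom at joins:
  b2: preds {b0,b1,b3}: {b0} ∩ {b0,b1} ∩ {b0,b2,b3} = {b0}; idom=b0
  b5: preds {b2,b3,b4}: {b0,b2} ∩ {b0,b2,b3} ∩ {b0,b1,b4} = {b0}; idom=b0
  b6: preds {b3,b4}: {b0,b2,b3} ∩ {b0,b1,b4} = {b0}; idom=b0

Frontier:
  join b2 pred b0: · stop@b0
  join b2 pred b1: b1 stop@b0
  join b2 pred b3: b3→b2 stop@b0
  join b5 pred b2: b2 stop@b0
  join b5 pred b3: b3→b2 stop@b0
  join b5 pred b4: b4→b1 stop@b0
  join b6 pred b3: b3→b2 stop@b0
  join b6 pred b4: b4→b1 stop@b0
  DF(b0)=∅
  DF(b1)={b2,b5,b6}
  DF(b2)={b2,b5,b6}
  DF(b3)={b2,b5,b6}
  DF(b4)={b5,b6}
  DF(b5)=∅
  DF(b6)=∅

φ for q: defs {b3,b5}
  DF⁺ = {b2,b5,b6}

Answer: ["b2", "b5", "b6"]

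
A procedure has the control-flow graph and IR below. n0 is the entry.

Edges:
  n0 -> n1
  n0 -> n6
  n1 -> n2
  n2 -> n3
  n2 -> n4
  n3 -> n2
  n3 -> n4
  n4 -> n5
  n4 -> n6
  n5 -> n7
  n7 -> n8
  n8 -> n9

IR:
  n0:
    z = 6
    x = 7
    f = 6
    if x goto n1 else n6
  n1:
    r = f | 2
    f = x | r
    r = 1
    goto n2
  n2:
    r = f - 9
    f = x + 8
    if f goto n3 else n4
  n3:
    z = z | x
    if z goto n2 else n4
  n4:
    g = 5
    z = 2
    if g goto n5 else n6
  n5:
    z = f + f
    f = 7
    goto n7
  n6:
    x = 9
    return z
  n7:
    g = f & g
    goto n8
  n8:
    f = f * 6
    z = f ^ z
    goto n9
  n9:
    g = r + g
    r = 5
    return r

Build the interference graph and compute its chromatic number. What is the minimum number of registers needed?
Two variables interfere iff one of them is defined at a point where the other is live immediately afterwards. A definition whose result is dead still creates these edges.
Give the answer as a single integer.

Answer: 4

Derivation:
Block summaries:
  n0 def {f,x,z} use ∅
  n1 def {f,r} use {f,x}
  n2 def {f,r} use {f,x}
  n3 def {z} use {x,z}
  n4 def {g,z} use ∅
  n5 def {f,z} use {f}
  n6 def {x} use {z}
  n7 def {g} use {f,g}
  n8 def {f,z} use {f,z}
  n9 def {g,r} use {g,r}

Backward fixpoint:
  live n0: ∅→{f,x,z}
  live n1: {f,x,z}→{f,x,z}
  live n2: {f,x,z}→{f,r,x,z}
  live n3: {f,r,x,z}→{f,r,x,z}
  live n4: {f,r}→{f,g,r,z}
  live n5: {f,g,r}→{f,g,r,z}
  live n6: {z}→∅
  live n7: {f,g,r,z}→{f,g,r,z}
  live n8: {f,g,r,z}→{g,r}
  live n9: {g,r}→∅

Interference:
  f↔{g,r,x,z}
  g↔{f,r,z}
  r↔{f,g,x,z}
  x↔{f,r,z}
  z↔{f,g,r,x}

Chromatic number:
  clique {f,g,r,z} ⇒ need ≥ 4
  assign f→r0 g→r3 r→r1 x→r3 z→r2 — no edge inside a register ⇒ χ ≤ 4
  χ = 4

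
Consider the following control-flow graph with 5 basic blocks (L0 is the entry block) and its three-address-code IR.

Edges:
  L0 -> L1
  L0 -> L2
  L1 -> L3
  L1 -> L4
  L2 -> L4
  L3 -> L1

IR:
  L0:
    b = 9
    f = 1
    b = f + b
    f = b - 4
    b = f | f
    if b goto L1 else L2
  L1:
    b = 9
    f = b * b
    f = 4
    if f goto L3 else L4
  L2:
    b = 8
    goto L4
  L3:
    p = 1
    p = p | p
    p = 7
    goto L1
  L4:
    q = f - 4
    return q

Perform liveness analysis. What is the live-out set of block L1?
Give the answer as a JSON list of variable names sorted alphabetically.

Per-block:
  L0 def {b,f} use ∅
  L1 def {b,f} use ∅
  L2 def {b} use ∅
  L3 def {p} use ∅
  L4 def {q} use {f}

Backward fixpoint:
  L0 li=∅ lo={f}
  L1 li=∅ lo={f}
  L2 li={f} lo={f}
  L3 li=∅ lo=∅
  L4 li={f} lo=∅

live-out(L1) = ["f"]

Answer: ["f"]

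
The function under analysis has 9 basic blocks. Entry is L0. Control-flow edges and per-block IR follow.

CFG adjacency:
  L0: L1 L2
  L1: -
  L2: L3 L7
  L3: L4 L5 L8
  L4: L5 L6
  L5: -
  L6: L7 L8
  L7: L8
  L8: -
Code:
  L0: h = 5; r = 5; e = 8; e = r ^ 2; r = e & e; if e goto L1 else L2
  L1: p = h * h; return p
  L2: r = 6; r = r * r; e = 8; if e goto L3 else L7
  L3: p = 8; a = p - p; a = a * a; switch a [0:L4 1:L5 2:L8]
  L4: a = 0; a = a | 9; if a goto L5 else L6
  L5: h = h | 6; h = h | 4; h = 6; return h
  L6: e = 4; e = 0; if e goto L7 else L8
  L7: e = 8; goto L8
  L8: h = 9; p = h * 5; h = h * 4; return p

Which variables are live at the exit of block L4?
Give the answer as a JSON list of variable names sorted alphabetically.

Answer: ["h"]

Working:
def/use:
  L0 def {e,h,r} use ∅
  L1 def {p} use {h}
  L2 def {e,r} use ∅
  L3 def {a,p} use ∅
  L4 def {a} use ∅
  L5 def {h} use {h}
  L6 def {e} use ∅
  L7 def {e} use ∅
  L8 def {h,p} use ∅

Live sets:
  L0 li=∅ lo={h}
  L1 li={h} lo=∅
  L2 li={h} lo={h}
  L3 li={h} lo={h}
  L4 li={h} lo={h}
  L5 li={h} lo=∅
  L6 li=∅ lo=∅
  L7 li=∅ lo=∅
  L8 li=∅ lo=∅

live-out(L4) = ["h"]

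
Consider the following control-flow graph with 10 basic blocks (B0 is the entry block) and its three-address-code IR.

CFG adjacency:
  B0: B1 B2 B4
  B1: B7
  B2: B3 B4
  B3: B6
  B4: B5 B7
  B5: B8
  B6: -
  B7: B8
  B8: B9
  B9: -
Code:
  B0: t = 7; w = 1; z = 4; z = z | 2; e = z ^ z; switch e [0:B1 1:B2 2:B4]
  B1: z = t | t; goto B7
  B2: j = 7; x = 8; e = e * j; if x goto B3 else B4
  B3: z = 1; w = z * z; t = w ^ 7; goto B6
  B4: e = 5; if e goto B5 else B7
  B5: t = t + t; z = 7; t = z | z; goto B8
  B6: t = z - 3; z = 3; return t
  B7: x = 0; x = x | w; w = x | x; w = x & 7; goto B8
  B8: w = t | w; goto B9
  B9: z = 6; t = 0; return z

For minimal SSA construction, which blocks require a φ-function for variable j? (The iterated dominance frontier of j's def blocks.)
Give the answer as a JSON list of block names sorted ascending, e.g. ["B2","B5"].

idom tree: B1←B0 B2←B0 B3←B2 B4←B0 B5←B4 B6←B3 B7←B0 B8←B0 B9←B8
Dom∩ at merges:
  B4: preds {B0,B2}: {B0} ∩ {B0,B2} = {B0}; idom=B0
  B7: preds {B1,B4}: {B0,B1} ∩ {B0,B4} = {B0}; idom=B0
  B8: preds {B5,B7}: {B0,B4,B5} ∩ {B0,B7} = {B0}; idom=B0

DF walk-up:
  join B4 pred B0: · stop@B0
  join B4 pred B2: B2 stop@B0
  join B7 pred B1: B1 stop@B0
  join B7 pred B4: B4 stop@B0
  join B8 pred B5: B5→B4 stop@B0
  join B8 pred B7: B7 stop@B0
  B0 → ∅
  B1 → {B7}
  B2 → {B4}
  B3 → ∅
  B4 → {B7,B8}
  B5 → {B8}
  B6 → ∅
  B7 → {B8}
  B8 → ∅
  B9 → ∅

φ for j: defs {B2}
  DF⁺ = {B4,B7,B8}

Answer: ["B4", "B7", "B8"]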